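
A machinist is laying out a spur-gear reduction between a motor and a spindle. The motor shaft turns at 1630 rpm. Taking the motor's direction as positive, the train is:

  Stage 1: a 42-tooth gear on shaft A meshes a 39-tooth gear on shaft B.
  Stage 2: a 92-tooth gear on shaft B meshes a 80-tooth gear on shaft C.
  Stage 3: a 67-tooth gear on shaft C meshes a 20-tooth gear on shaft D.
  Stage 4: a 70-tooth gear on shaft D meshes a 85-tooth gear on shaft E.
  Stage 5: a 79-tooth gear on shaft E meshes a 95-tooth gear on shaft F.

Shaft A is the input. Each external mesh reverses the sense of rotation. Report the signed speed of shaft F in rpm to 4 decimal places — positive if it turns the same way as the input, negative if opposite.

-4631.2426 rpm (opposite to input, |ω| = 4631.2426 rpm)

Stage 1 [42T→39T]: ω = 1630.0000×42/39 = 1755.3846 rpm, dir flips to −; running = −1755.3846
Stage 2 [92T→80T]: ω = 1755.3846×92/80 = 2018.6923 rpm, dir flips to +; running = +2018.6923
Stage 3 [67T→20T]: ω = 2018.6923×67/20 = 6762.6192 rpm, dir flips to −; running = −6762.6192
Stage 4 [70T→85T]: ω = 6762.6192×70/85 = 5569.2158 rpm, dir flips to +; running = +5569.2158
Stage 5 [79T→95T]: ω = 5569.2158×79/95 = 4631.2426 rpm, dir flips to −; running = −4631.2426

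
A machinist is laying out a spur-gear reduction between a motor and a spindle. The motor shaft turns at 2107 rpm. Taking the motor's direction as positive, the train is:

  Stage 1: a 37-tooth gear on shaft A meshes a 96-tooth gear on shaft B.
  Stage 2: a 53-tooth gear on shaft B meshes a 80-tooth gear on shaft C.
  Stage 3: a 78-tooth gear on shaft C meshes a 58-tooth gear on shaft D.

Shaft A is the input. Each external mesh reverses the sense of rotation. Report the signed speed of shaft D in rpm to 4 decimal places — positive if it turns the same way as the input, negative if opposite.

Stage 1 [37T→96T]: ω = 2107.0000×37/96 = 812.0729 rpm, dir flips to −; running = −812.0729
Stage 2 [53T→80T]: ω = 812.0729×53/80 = 537.9983 rpm, dir flips to +; running = +537.9983
Stage 3 [78T→58T]: ω = 537.9983×78/58 = 723.5150 rpm, dir flips to −; running = −723.5150

-723.5150 rpm (opposite to input, |ω| = 723.5150 rpm)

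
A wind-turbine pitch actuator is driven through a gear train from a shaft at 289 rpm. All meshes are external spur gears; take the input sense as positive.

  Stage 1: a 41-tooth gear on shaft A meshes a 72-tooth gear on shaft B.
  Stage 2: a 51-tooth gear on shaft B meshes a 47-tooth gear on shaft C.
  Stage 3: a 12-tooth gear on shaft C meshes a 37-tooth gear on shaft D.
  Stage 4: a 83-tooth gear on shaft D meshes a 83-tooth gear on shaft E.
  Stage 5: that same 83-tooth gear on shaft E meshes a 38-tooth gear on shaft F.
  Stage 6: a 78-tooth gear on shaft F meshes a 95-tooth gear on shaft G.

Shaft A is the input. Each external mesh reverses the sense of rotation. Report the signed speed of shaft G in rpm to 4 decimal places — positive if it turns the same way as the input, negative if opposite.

Stage 1 [41T→72T]: ω = 289.0000×41/72 = 164.5694 rpm, dir flips to −; running = −164.5694
Stage 2 [51T→47T]: ω = 164.5694×51/47 = 178.5754 rpm, dir flips to +; running = +178.5754
Stage 3 [12T→37T]: ω = 178.5754×12/37 = 57.9163 rpm, dir flips to −; running = −57.9163
Stage 4 [83T→83T]: ω = 57.9163×83/83 = 57.9163 rpm, dir flips to +; running = +57.9163
Stage 5 [83T→38T]: ω = 57.9163×83/38 = 126.5015 rpm, dir flips to −; running = −126.5015
Stage 6 [78T→95T]: ω = 126.5015×78/95 = 103.8644 rpm, dir flips to +; running = +103.8644

+103.8644 rpm (same as input, |ω| = 103.8644 rpm)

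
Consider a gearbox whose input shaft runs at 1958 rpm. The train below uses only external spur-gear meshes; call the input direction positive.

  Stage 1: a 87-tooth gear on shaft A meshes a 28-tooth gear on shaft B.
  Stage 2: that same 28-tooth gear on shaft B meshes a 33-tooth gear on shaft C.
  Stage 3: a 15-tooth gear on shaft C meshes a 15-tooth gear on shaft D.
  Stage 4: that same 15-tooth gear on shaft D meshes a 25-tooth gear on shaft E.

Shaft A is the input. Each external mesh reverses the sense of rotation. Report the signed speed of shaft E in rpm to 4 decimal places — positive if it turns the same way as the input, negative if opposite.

Stage 1 [87T→28T]: ω = 1958.0000×87/28 = 6083.7857 rpm, dir flips to −; running = −6083.7857
Stage 2 [28T→33T]: ω = 6083.7857×28/33 = 5162.0000 rpm, dir flips to +; running = +5162.0000
Stage 3 [15T→15T]: ω = 5162.0000×15/15 = 5162.0000 rpm, dir flips to −; running = −5162.0000
Stage 4 [15T→25T]: ω = 5162.0000×15/25 = 3097.2000 rpm, dir flips to +; running = +3097.2000

+3097.2000 rpm (same as input, |ω| = 3097.2000 rpm)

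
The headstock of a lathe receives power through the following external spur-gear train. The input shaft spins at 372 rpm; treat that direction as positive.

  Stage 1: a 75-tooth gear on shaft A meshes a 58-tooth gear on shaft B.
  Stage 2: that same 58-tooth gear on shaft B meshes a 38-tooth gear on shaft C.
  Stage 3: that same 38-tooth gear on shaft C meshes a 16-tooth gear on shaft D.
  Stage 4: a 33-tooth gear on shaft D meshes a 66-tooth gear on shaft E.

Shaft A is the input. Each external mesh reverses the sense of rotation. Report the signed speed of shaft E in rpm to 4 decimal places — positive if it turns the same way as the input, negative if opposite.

+871.8750 rpm (same as input, |ω| = 871.8750 rpm)

Stage 1 [75T→58T]: ω = 372.0000×75/58 = 481.0345 rpm, dir flips to −; running = −481.0345
Stage 2 [58T→38T]: ω = 481.0345×58/38 = 734.2105 rpm, dir flips to +; running = +734.2105
Stage 3 [38T→16T]: ω = 734.2105×38/16 = 1743.7500 rpm, dir flips to −; running = −1743.7500
Stage 4 [33T→66T]: ω = 1743.7500×33/66 = 871.8750 rpm, dir flips to +; running = +871.8750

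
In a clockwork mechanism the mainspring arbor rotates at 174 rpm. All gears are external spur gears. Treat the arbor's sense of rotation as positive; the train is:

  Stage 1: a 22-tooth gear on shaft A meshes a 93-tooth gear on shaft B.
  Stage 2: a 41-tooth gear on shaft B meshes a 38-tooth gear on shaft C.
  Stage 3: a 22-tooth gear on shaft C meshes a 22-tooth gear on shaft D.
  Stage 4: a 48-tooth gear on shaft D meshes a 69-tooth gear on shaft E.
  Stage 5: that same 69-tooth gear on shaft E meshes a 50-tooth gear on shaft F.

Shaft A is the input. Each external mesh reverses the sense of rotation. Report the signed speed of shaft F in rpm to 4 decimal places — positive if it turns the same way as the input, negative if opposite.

Stage 1 [22T→93T]: ω = 174.0000×22/93 = 41.1613 rpm, dir flips to −; running = −41.1613
Stage 2 [41T→38T]: ω = 41.1613×41/38 = 44.4109 rpm, dir flips to +; running = +44.4109
Stage 3 [22T→22T]: ω = 44.4109×22/22 = 44.4109 rpm, dir flips to −; running = −44.4109
Stage 4 [48T→69T]: ω = 44.4109×48/69 = 30.8945 rpm, dir flips to +; running = +30.8945
Stage 5 [69T→50T]: ω = 30.8945×69/50 = 42.6344 rpm, dir flips to −; running = −42.6344

-42.6344 rpm (opposite to input, |ω| = 42.6344 rpm)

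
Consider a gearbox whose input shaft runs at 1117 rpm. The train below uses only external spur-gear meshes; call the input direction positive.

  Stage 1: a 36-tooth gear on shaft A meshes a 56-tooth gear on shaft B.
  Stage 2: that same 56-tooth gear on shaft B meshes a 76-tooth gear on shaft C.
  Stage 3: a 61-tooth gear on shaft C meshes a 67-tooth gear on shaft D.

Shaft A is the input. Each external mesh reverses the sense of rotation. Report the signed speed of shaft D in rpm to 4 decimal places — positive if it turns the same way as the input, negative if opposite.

-481.7227 rpm (opposite to input, |ω| = 481.7227 rpm)

Stage 1 [36T→56T]: ω = 1117.0000×36/56 = 718.0714 rpm, dir flips to −; running = −718.0714
Stage 2 [56T→76T]: ω = 718.0714×56/76 = 529.1053 rpm, dir flips to +; running = +529.1053
Stage 3 [61T→67T]: ω = 529.1053×61/67 = 481.7227 rpm, dir flips to −; running = −481.7227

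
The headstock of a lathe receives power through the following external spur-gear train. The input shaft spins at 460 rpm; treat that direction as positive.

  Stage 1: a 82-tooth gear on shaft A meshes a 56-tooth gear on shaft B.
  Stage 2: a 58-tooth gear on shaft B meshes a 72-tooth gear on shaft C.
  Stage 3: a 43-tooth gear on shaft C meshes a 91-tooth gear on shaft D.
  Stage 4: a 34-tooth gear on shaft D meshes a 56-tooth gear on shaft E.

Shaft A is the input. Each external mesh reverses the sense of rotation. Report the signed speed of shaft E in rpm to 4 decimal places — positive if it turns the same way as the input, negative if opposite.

+155.6672 rpm (same as input, |ω| = 155.6672 rpm)

Stage 1 [82T→56T]: ω = 460.0000×82/56 = 673.5714 rpm, dir flips to −; running = −673.5714
Stage 2 [58T→72T]: ω = 673.5714×58/72 = 542.5992 rpm, dir flips to +; running = +542.5992
Stage 3 [43T→91T]: ω = 542.5992×43/91 = 256.3930 rpm, dir flips to −; running = −256.3930
Stage 4 [34T→56T]: ω = 256.3930×34/56 = 155.6672 rpm, dir flips to +; running = +155.6672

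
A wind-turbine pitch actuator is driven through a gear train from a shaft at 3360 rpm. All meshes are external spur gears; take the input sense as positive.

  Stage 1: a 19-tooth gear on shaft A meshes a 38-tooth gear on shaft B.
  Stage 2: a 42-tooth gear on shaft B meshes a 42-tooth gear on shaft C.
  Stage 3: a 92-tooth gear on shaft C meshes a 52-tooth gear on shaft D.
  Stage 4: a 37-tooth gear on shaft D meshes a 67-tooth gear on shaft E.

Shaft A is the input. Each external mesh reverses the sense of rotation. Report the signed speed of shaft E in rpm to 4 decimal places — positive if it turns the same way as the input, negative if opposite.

Stage 1 [19T→38T]: ω = 3360.0000×19/38 = 1680.0000 rpm, dir flips to −; running = −1680.0000
Stage 2 [42T→42T]: ω = 1680.0000×42/42 = 1680.0000 rpm, dir flips to +; running = +1680.0000
Stage 3 [92T→52T]: ω = 1680.0000×92/52 = 2972.3077 rpm, dir flips to −; running = −2972.3077
Stage 4 [37T→67T]: ω = 2972.3077×37/67 = 1641.4237 rpm, dir flips to +; running = +1641.4237

+1641.4237 rpm (same as input, |ω| = 1641.4237 rpm)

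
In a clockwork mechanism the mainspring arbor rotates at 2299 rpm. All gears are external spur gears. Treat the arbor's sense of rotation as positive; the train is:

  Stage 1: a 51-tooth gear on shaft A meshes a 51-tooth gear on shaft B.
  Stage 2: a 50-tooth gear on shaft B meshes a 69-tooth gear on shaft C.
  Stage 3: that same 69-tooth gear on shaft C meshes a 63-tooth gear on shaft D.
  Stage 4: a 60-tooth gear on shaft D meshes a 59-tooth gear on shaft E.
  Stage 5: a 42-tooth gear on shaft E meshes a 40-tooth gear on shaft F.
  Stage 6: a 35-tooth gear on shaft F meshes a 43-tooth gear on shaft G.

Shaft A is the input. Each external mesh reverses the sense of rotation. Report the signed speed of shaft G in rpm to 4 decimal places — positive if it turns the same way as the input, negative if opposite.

+1585.8297 rpm (same as input, |ω| = 1585.8297 rpm)

Stage 1 [51T→51T]: ω = 2299.0000×51/51 = 2299.0000 rpm, dir flips to −; running = −2299.0000
Stage 2 [50T→69T]: ω = 2299.0000×50/69 = 1665.9420 rpm, dir flips to +; running = +1665.9420
Stage 3 [69T→63T]: ω = 1665.9420×69/63 = 1824.6032 rpm, dir flips to −; running = −1824.6032
Stage 4 [60T→59T]: ω = 1824.6032×60/59 = 1855.5287 rpm, dir flips to +; running = +1855.5287
Stage 5 [42T→40T]: ω = 1855.5287×42/40 = 1948.3051 rpm, dir flips to −; running = −1948.3051
Stage 6 [35T→43T]: ω = 1948.3051×35/43 = 1585.8297 rpm, dir flips to +; running = +1585.8297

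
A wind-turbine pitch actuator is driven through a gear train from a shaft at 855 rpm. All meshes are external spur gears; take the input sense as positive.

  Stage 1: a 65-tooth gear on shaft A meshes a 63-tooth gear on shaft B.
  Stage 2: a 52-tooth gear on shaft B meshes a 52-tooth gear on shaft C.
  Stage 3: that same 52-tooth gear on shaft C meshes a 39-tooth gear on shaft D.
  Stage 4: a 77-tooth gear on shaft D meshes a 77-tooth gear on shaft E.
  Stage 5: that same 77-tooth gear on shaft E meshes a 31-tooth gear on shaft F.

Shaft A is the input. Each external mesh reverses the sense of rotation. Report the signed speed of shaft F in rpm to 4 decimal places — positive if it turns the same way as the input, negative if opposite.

-2921.5054 rpm (opposite to input, |ω| = 2921.5054 rpm)

Stage 1 [65T→63T]: ω = 855.0000×65/63 = 882.1429 rpm, dir flips to −; running = −882.1429
Stage 2 [52T→52T]: ω = 882.1429×52/52 = 882.1429 rpm, dir flips to +; running = +882.1429
Stage 3 [52T→39T]: ω = 882.1429×52/39 = 1176.1905 rpm, dir flips to −; running = −1176.1905
Stage 4 [77T→77T]: ω = 1176.1905×77/77 = 1176.1905 rpm, dir flips to +; running = +1176.1905
Stage 5 [77T→31T]: ω = 1176.1905×77/31 = 2921.5054 rpm, dir flips to −; running = −2921.5054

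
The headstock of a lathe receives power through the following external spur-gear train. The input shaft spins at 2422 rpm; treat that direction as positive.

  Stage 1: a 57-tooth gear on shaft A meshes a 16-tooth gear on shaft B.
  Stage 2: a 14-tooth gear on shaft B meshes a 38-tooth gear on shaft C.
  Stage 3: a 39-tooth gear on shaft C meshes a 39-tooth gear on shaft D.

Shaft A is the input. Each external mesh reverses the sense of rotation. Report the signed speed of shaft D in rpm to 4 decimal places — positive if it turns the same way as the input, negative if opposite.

Stage 1 [57T→16T]: ω = 2422.0000×57/16 = 8628.3750 rpm, dir flips to −; running = −8628.3750
Stage 2 [14T→38T]: ω = 8628.3750×14/38 = 3178.8750 rpm, dir flips to +; running = +3178.8750
Stage 3 [39T→39T]: ω = 3178.8750×39/39 = 3178.8750 rpm, dir flips to −; running = −3178.8750

-3178.8750 rpm (opposite to input, |ω| = 3178.8750 rpm)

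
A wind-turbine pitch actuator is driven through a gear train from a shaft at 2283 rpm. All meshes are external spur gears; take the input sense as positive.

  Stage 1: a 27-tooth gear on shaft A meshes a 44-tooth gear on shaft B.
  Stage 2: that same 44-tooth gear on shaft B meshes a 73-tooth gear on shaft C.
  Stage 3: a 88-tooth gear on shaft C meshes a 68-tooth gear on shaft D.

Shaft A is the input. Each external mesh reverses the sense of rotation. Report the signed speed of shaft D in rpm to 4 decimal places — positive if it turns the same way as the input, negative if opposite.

-1092.7494 rpm (opposite to input, |ω| = 1092.7494 rpm)

Stage 1 [27T→44T]: ω = 2283.0000×27/44 = 1400.9318 rpm, dir flips to −; running = −1400.9318
Stage 2 [44T→73T]: ω = 1400.9318×44/73 = 844.3973 rpm, dir flips to +; running = +844.3973
Stage 3 [88T→68T]: ω = 844.3973×88/68 = 1092.7494 rpm, dir flips to −; running = −1092.7494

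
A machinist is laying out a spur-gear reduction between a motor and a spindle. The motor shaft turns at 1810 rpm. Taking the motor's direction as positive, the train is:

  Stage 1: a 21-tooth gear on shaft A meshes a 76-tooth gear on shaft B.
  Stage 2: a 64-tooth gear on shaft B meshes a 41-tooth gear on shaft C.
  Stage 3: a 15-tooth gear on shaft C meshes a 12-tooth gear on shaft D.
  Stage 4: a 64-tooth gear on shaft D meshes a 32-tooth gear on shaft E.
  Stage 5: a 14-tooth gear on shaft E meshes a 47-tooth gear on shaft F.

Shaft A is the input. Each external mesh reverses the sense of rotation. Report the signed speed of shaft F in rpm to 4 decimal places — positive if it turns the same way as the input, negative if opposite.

-581.3673 rpm (opposite to input, |ω| = 581.3673 rpm)

Stage 1 [21T→76T]: ω = 1810.0000×21/76 = 500.1316 rpm, dir flips to −; running = −500.1316
Stage 2 [64T→41T]: ω = 500.1316×64/41 = 780.6932 rpm, dir flips to +; running = +780.6932
Stage 3 [15T→12T]: ω = 780.6932×15/12 = 975.8665 rpm, dir flips to −; running = −975.8665
Stage 4 [64T→32T]: ω = 975.8665×64/32 = 1951.7330 rpm, dir flips to +; running = +1951.7330
Stage 5 [14T→47T]: ω = 1951.7330×14/47 = 581.3673 rpm, dir flips to −; running = −581.3673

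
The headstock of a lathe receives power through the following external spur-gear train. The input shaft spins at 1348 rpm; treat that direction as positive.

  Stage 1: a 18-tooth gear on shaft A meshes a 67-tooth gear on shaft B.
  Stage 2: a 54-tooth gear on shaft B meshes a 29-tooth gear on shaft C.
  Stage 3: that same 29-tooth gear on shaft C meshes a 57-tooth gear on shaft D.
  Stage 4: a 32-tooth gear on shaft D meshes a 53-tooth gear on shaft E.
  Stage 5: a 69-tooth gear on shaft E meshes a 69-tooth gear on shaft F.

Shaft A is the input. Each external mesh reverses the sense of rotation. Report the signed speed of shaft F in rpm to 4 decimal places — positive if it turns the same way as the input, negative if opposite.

-207.1479 rpm (opposite to input, |ω| = 207.1479 rpm)

Stage 1 [18T→67T]: ω = 1348.0000×18/67 = 362.1493 rpm, dir flips to −; running = −362.1493
Stage 2 [54T→29T]: ω = 362.1493×54/29 = 674.3469 rpm, dir flips to +; running = +674.3469
Stage 3 [29T→57T]: ω = 674.3469×29/57 = 343.0888 rpm, dir flips to −; running = −343.0888
Stage 4 [32T→53T]: ω = 343.0888×32/53 = 207.1479 rpm, dir flips to +; running = +207.1479
Stage 5 [69T→69T]: ω = 207.1479×69/69 = 207.1479 rpm, dir flips to −; running = −207.1479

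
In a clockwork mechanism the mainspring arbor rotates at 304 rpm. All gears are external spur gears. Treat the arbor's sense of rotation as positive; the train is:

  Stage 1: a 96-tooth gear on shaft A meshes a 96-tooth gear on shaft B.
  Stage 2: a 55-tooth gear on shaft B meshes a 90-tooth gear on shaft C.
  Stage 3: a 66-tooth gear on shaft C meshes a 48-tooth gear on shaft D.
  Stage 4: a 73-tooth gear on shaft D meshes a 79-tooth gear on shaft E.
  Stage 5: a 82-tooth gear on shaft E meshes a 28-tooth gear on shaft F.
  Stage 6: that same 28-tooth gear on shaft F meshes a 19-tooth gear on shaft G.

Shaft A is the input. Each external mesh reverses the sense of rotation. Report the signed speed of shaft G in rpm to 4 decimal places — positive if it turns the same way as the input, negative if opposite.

Stage 1 [96T→96T]: ω = 304.0000×96/96 = 304.0000 rpm, dir flips to −; running = −304.0000
Stage 2 [55T→90T]: ω = 304.0000×55/90 = 185.7778 rpm, dir flips to +; running = +185.7778
Stage 3 [66T→48T]: ω = 185.7778×66/48 = 255.4444 rpm, dir flips to −; running = −255.4444
Stage 4 [73T→79T]: ω = 255.4444×73/79 = 236.0436 rpm, dir flips to +; running = +236.0436
Stage 5 [82T→28T]: ω = 236.0436×82/28 = 691.2705 rpm, dir flips to −; running = −691.2705
Stage 6 [28T→19T]: ω = 691.2705×28/19 = 1018.7145 rpm, dir flips to +; running = +1018.7145

+1018.7145 rpm (same as input, |ω| = 1018.7145 rpm)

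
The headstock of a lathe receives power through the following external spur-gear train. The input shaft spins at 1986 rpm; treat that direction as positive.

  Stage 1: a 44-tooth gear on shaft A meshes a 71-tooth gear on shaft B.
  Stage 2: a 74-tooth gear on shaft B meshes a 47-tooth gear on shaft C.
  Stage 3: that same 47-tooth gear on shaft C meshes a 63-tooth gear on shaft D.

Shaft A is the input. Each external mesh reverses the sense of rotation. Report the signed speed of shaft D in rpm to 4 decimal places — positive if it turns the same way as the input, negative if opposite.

Stage 1 [44T→71T]: ω = 1986.0000×44/71 = 1230.7606 rpm, dir flips to −; running = −1230.7606
Stage 2 [74T→47T]: ω = 1230.7606×74/47 = 1937.7932 rpm, dir flips to +; running = +1937.7932
Stage 3 [47T→63T]: ω = 1937.7932×47/63 = 1445.6553 rpm, dir flips to −; running = −1445.6553

-1445.6553 rpm (opposite to input, |ω| = 1445.6553 rpm)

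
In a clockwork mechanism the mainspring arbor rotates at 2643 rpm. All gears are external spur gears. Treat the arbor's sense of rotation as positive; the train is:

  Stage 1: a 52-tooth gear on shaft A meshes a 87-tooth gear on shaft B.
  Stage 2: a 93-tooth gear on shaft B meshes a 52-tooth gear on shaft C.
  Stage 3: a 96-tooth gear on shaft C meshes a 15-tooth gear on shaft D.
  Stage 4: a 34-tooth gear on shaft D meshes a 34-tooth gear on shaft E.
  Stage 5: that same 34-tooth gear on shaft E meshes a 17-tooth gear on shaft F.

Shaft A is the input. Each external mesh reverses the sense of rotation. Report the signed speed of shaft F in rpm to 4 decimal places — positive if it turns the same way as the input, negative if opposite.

Stage 1 [52T→87T]: ω = 2643.0000×52/87 = 1579.7241 rpm, dir flips to −; running = −1579.7241
Stage 2 [93T→52T]: ω = 1579.7241×93/52 = 2825.2759 rpm, dir flips to +; running = +2825.2759
Stage 3 [96T→15T]: ω = 2825.2759×96/15 = 18081.7655 rpm, dir flips to −; running = −18081.7655
Stage 4 [34T→34T]: ω = 18081.7655×34/34 = 18081.7655 rpm, dir flips to +; running = +18081.7655
Stage 5 [34T→17T]: ω = 18081.7655×34/17 = 36163.5310 rpm, dir flips to −; running = −36163.5310

-36163.5310 rpm (opposite to input, |ω| = 36163.5310 rpm)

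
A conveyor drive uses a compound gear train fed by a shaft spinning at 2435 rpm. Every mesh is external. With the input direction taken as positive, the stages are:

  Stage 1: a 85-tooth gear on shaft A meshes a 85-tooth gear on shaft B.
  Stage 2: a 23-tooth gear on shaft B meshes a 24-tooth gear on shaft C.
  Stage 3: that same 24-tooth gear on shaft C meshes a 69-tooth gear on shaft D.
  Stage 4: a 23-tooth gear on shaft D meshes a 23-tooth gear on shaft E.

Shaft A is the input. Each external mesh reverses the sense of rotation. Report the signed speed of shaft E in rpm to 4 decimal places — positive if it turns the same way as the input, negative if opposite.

Stage 1 [85T→85T]: ω = 2435.0000×85/85 = 2435.0000 rpm, dir flips to −; running = −2435.0000
Stage 2 [23T→24T]: ω = 2435.0000×23/24 = 2333.5417 rpm, dir flips to +; running = +2333.5417
Stage 3 [24T→69T]: ω = 2333.5417×24/69 = 811.6667 rpm, dir flips to −; running = −811.6667
Stage 4 [23T→23T]: ω = 811.6667×23/23 = 811.6667 rpm, dir flips to +; running = +811.6667

+811.6667 rpm (same as input, |ω| = 811.6667 rpm)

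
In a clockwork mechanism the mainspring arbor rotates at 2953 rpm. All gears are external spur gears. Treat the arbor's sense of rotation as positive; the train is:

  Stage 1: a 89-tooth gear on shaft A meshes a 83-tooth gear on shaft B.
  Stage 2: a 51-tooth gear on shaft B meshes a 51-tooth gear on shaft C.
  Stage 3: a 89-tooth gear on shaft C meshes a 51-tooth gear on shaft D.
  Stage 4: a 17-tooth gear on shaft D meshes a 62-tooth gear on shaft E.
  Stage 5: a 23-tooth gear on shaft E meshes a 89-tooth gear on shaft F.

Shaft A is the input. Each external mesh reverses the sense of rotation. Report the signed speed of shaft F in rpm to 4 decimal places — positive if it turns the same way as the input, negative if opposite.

-391.5527 rpm (opposite to input, |ω| = 391.5527 rpm)

Stage 1 [89T→83T]: ω = 2953.0000×89/83 = 3166.4699 rpm, dir flips to −; running = −3166.4699
Stage 2 [51T→51T]: ω = 3166.4699×51/51 = 3166.4699 rpm, dir flips to +; running = +3166.4699
Stage 3 [89T→51T]: ω = 3166.4699×89/51 = 5525.8004 rpm, dir flips to −; running = −5525.8004
Stage 4 [17T→62T]: ω = 5525.8004×17/62 = 1515.1388 rpm, dir flips to +; running = +1515.1388
Stage 5 [23T→89T]: ω = 1515.1388×23/89 = 391.5527 rpm, dir flips to −; running = −391.5527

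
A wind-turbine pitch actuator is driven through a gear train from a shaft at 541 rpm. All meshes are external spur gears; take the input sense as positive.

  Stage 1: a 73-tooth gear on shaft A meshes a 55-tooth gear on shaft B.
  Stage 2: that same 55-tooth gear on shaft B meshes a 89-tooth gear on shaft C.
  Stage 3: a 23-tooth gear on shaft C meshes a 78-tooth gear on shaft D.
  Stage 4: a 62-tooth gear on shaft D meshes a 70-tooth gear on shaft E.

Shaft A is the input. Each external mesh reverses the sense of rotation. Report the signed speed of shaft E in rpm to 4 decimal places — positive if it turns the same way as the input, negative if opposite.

Stage 1 [73T→55T]: ω = 541.0000×73/55 = 718.0545 rpm, dir flips to −; running = −718.0545
Stage 2 [55T→89T]: ω = 718.0545×55/89 = 443.7416 rpm, dir flips to +; running = +443.7416
Stage 3 [23T→78T]: ω = 443.7416×23/78 = 130.8469 rpm, dir flips to −; running = −130.8469
Stage 4 [62T→70T]: ω = 130.8469×62/70 = 115.8929 rpm, dir flips to +; running = +115.8929

+115.8929 rpm (same as input, |ω| = 115.8929 rpm)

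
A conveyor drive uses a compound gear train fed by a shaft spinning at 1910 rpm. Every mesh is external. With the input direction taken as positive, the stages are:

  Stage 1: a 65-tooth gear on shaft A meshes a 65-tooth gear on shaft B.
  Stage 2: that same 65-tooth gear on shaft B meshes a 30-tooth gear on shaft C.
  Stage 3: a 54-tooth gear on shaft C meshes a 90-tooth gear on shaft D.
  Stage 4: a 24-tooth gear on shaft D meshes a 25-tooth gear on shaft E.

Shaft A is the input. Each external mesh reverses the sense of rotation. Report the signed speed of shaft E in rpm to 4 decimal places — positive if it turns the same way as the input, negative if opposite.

Stage 1 [65T→65T]: ω = 1910.0000×65/65 = 1910.0000 rpm, dir flips to −; running = −1910.0000
Stage 2 [65T→30T]: ω = 1910.0000×65/30 = 4138.3333 rpm, dir flips to +; running = +4138.3333
Stage 3 [54T→90T]: ω = 4138.3333×54/90 = 2483.0000 rpm, dir flips to −; running = −2483.0000
Stage 4 [24T→25T]: ω = 2483.0000×24/25 = 2383.6800 rpm, dir flips to +; running = +2383.6800

+2383.6800 rpm (same as input, |ω| = 2383.6800 rpm)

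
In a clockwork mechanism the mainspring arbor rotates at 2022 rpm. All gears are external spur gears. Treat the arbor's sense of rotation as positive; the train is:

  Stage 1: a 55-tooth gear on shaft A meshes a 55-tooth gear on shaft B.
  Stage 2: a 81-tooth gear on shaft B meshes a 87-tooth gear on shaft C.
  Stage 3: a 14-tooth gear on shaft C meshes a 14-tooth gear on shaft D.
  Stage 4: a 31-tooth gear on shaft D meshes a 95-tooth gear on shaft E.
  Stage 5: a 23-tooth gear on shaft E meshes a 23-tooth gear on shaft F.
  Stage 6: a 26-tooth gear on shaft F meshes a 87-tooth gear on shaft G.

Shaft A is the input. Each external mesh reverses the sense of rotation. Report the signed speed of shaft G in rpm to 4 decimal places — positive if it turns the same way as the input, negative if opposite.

Stage 1 [55T→55T]: ω = 2022.0000×55/55 = 2022.0000 rpm, dir flips to −; running = −2022.0000
Stage 2 [81T→87T]: ω = 2022.0000×81/87 = 1882.5517 rpm, dir flips to +; running = +1882.5517
Stage 3 [14T→14T]: ω = 1882.5517×14/14 = 1882.5517 rpm, dir flips to −; running = −1882.5517
Stage 4 [31T→95T]: ω = 1882.5517×31/95 = 614.3064 rpm, dir flips to +; running = +614.3064
Stage 5 [23T→23T]: ω = 614.3064×23/23 = 614.3064 rpm, dir flips to −; running = −614.3064
Stage 6 [26T→87T]: ω = 614.3064×26/87 = 183.5858 rpm, dir flips to +; running = +183.5858

+183.5858 rpm (same as input, |ω| = 183.5858 rpm)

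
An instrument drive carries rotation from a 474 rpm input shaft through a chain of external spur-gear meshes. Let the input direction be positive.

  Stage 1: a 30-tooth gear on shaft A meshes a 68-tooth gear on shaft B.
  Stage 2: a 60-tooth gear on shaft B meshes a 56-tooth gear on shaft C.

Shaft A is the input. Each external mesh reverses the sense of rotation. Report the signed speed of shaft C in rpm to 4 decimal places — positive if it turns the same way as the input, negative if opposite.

Stage 1 [30T→68T]: ω = 474.0000×30/68 = 209.1176 rpm, dir flips to −; running = −209.1176
Stage 2 [60T→56T]: ω = 209.1176×60/56 = 224.0546 rpm, dir flips to +; running = +224.0546

+224.0546 rpm (same as input, |ω| = 224.0546 rpm)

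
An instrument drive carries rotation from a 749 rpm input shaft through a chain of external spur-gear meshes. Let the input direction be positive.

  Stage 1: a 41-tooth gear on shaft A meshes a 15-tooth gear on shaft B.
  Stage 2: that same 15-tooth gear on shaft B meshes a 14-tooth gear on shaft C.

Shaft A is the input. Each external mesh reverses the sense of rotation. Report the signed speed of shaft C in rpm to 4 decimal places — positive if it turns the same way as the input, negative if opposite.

+2193.5000 rpm (same as input, |ω| = 2193.5000 rpm)

Stage 1 [41T→15T]: ω = 749.0000×41/15 = 2047.2667 rpm, dir flips to −; running = −2047.2667
Stage 2 [15T→14T]: ω = 2047.2667×15/14 = 2193.5000 rpm, dir flips to +; running = +2193.5000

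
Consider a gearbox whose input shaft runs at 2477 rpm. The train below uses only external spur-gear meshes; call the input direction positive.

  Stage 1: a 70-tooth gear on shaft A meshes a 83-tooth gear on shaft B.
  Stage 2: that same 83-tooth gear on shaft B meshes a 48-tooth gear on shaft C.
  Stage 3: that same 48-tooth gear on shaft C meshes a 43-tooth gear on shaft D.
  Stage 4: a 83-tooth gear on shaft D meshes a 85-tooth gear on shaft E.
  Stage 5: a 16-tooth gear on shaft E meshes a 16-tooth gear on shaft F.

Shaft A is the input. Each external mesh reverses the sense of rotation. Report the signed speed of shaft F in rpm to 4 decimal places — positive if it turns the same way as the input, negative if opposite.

-3937.4473 rpm (opposite to input, |ω| = 3937.4473 rpm)

Stage 1 [70T→83T]: ω = 2477.0000×70/83 = 2089.0361 rpm, dir flips to −; running = −2089.0361
Stage 2 [83T→48T]: ω = 2089.0361×83/48 = 3612.2917 rpm, dir flips to +; running = +3612.2917
Stage 3 [48T→43T]: ω = 3612.2917×48/43 = 4032.3256 rpm, dir flips to −; running = −4032.3256
Stage 4 [83T→85T]: ω = 4032.3256×83/85 = 3937.4473 rpm, dir flips to +; running = +3937.4473
Stage 5 [16T→16T]: ω = 3937.4473×16/16 = 3937.4473 rpm, dir flips to −; running = −3937.4473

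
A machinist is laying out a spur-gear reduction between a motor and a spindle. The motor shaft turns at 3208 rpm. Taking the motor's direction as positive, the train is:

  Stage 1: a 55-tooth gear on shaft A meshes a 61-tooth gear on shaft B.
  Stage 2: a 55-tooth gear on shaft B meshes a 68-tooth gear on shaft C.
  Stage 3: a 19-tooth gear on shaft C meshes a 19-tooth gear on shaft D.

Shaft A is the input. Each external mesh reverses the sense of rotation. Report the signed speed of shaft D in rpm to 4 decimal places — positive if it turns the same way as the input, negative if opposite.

-2339.4889 rpm (opposite to input, |ω| = 2339.4889 rpm)

Stage 1 [55T→61T]: ω = 3208.0000×55/61 = 2892.4590 rpm, dir flips to −; running = −2892.4590
Stage 2 [55T→68T]: ω = 2892.4590×55/68 = 2339.4889 rpm, dir flips to +; running = +2339.4889
Stage 3 [19T→19T]: ω = 2339.4889×19/19 = 2339.4889 rpm, dir flips to −; running = −2339.4889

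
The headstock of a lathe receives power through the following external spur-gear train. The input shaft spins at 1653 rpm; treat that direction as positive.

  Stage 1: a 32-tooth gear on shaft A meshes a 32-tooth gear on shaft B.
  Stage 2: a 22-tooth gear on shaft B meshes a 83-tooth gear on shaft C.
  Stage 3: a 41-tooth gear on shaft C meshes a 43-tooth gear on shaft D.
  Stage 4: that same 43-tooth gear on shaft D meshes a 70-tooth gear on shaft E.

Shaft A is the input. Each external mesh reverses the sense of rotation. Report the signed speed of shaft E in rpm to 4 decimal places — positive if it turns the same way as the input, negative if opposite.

Stage 1 [32T→32T]: ω = 1653.0000×32/32 = 1653.0000 rpm, dir flips to −; running = −1653.0000
Stage 2 [22T→83T]: ω = 1653.0000×22/83 = 438.1446 rpm, dir flips to +; running = +438.1446
Stage 3 [41T→43T]: ω = 438.1446×41/43 = 417.7658 rpm, dir flips to −; running = −417.7658
Stage 4 [43T→70T]: ω = 417.7658×43/70 = 256.6275 rpm, dir flips to +; running = +256.6275

+256.6275 rpm (same as input, |ω| = 256.6275 rpm)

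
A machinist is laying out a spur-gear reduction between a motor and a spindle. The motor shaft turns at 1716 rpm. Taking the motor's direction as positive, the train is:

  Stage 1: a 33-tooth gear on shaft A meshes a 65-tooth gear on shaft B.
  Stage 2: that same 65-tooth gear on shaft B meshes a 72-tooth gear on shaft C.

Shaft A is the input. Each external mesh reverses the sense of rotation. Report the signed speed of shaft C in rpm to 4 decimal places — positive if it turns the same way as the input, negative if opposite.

+786.5000 rpm (same as input, |ω| = 786.5000 rpm)

Stage 1 [33T→65T]: ω = 1716.0000×33/65 = 871.2000 rpm, dir flips to −; running = −871.2000
Stage 2 [65T→72T]: ω = 871.2000×65/72 = 786.5000 rpm, dir flips to +; running = +786.5000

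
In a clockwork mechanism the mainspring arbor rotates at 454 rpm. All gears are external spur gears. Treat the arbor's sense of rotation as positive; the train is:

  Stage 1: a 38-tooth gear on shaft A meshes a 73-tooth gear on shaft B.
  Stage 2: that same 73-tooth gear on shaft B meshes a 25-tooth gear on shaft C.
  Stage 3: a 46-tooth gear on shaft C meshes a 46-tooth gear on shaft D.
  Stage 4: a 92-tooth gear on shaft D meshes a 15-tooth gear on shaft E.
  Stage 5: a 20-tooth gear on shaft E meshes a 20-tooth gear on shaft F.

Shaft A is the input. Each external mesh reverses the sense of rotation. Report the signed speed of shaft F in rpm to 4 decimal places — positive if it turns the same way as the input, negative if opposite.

Stage 1 [38T→73T]: ω = 454.0000×38/73 = 236.3288 rpm, dir flips to −; running = −236.3288
Stage 2 [73T→25T]: ω = 236.3288×73/25 = 690.0800 rpm, dir flips to +; running = +690.0800
Stage 3 [46T→46T]: ω = 690.0800×46/46 = 690.0800 rpm, dir flips to −; running = −690.0800
Stage 4 [92T→15T]: ω = 690.0800×92/15 = 4232.4907 rpm, dir flips to +; running = +4232.4907
Stage 5 [20T→20T]: ω = 4232.4907×20/20 = 4232.4907 rpm, dir flips to −; running = −4232.4907

-4232.4907 rpm (opposite to input, |ω| = 4232.4907 rpm)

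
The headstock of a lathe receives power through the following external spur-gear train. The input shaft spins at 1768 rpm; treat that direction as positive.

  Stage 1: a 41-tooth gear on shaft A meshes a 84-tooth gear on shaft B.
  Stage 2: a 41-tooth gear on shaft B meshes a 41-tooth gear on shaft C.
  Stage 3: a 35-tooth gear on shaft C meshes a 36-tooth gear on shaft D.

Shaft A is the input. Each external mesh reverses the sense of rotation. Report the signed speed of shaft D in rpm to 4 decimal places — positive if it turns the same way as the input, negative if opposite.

Stage 1 [41T→84T]: ω = 1768.0000×41/84 = 862.9524 rpm, dir flips to −; running = −862.9524
Stage 2 [41T→41T]: ω = 862.9524×41/41 = 862.9524 rpm, dir flips to +; running = +862.9524
Stage 3 [35T→36T]: ω = 862.9524×35/36 = 838.9815 rpm, dir flips to −; running = −838.9815

-838.9815 rpm (opposite to input, |ω| = 838.9815 rpm)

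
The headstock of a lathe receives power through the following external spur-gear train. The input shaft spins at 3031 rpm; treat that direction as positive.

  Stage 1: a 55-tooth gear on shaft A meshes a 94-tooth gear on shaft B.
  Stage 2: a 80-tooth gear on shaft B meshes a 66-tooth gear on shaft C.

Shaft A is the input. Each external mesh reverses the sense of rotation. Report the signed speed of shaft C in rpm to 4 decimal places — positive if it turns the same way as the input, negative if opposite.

Stage 1 [55T→94T]: ω = 3031.0000×55/94 = 1773.4574 rpm, dir flips to −; running = −1773.4574
Stage 2 [80T→66T]: ω = 1773.4574×80/66 = 2149.6454 rpm, dir flips to +; running = +2149.6454

+2149.6454 rpm (same as input, |ω| = 2149.6454 rpm)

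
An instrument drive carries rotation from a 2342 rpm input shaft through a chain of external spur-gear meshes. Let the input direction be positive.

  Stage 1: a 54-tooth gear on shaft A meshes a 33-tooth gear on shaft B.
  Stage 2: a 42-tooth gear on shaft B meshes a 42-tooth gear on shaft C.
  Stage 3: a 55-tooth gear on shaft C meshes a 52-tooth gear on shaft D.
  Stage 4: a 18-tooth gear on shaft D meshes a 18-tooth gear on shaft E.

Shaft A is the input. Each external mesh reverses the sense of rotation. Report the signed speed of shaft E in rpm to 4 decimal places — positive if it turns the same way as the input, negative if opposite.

+4053.4615 rpm (same as input, |ω| = 4053.4615 rpm)

Stage 1 [54T→33T]: ω = 2342.0000×54/33 = 3832.3636 rpm, dir flips to −; running = −3832.3636
Stage 2 [42T→42T]: ω = 3832.3636×42/42 = 3832.3636 rpm, dir flips to +; running = +3832.3636
Stage 3 [55T→52T]: ω = 3832.3636×55/52 = 4053.4615 rpm, dir flips to −; running = −4053.4615
Stage 4 [18T→18T]: ω = 4053.4615×18/18 = 4053.4615 rpm, dir flips to +; running = +4053.4615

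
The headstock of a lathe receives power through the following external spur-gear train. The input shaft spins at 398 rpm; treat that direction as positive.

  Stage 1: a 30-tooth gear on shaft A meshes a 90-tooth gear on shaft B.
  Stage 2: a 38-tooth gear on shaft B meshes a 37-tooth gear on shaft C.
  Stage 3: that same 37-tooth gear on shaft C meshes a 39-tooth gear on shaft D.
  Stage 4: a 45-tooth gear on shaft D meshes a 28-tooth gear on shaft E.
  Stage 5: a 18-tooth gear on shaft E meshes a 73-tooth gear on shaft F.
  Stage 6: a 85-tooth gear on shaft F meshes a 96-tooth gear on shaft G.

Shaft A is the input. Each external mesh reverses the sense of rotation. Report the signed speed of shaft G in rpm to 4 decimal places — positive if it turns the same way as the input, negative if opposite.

+45.3558 rpm (same as input, |ω| = 45.3558 rpm)

Stage 1 [30T→90T]: ω = 398.0000×30/90 = 132.6667 rpm, dir flips to −; running = −132.6667
Stage 2 [38T→37T]: ω = 132.6667×38/37 = 136.2523 rpm, dir flips to +; running = +136.2523
Stage 3 [37T→39T]: ω = 136.2523×37/39 = 129.2650 rpm, dir flips to −; running = −129.2650
Stage 4 [45T→28T]: ω = 129.2650×45/28 = 207.7473 rpm, dir flips to +; running = +207.7473
Stage 5 [18T→73T]: ω = 207.7473×18/73 = 51.2253 rpm, dir flips to −; running = −51.2253
Stage 6 [85T→96T]: ω = 51.2253×85/96 = 45.3558 rpm, dir flips to +; running = +45.3558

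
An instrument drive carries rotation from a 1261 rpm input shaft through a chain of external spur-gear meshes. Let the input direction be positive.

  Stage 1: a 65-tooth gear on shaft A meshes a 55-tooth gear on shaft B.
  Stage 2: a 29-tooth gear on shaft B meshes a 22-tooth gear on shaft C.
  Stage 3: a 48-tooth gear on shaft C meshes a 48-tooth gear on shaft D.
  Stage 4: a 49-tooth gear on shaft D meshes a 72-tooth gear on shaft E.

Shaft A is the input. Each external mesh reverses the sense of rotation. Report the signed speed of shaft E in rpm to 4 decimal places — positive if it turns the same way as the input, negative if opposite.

Stage 1 [65T→55T]: ω = 1261.0000×65/55 = 1490.2727 rpm, dir flips to −; running = −1490.2727
Stage 2 [29T→22T]: ω = 1490.2727×29/22 = 1964.4504 rpm, dir flips to +; running = +1964.4504
Stage 3 [48T→48T]: ω = 1964.4504×48/48 = 1964.4504 rpm, dir flips to −; running = −1964.4504
Stage 4 [49T→72T]: ω = 1964.4504×49/72 = 1336.9176 rpm, dir flips to +; running = +1336.9176

+1336.9176 rpm (same as input, |ω| = 1336.9176 rpm)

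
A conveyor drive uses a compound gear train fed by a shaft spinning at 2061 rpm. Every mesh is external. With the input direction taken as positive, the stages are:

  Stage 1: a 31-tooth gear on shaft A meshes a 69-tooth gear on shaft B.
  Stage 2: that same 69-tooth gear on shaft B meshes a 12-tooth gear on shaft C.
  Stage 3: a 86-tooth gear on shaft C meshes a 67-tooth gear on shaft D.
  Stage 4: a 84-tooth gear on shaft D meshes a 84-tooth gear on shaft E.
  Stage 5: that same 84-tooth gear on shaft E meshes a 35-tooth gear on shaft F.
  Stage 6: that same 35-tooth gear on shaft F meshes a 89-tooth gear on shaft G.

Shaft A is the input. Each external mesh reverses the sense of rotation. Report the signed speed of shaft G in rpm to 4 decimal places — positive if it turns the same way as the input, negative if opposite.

Stage 1 [31T→69T]: ω = 2061.0000×31/69 = 925.9565 rpm, dir flips to −; running = −925.9565
Stage 2 [69T→12T]: ω = 925.9565×69/12 = 5324.2500 rpm, dir flips to +; running = +5324.2500
Stage 3 [86T→67T]: ω = 5324.2500×86/67 = 6834.1119 rpm, dir flips to −; running = −6834.1119
Stage 4 [84T→84T]: ω = 6834.1119×84/84 = 6834.1119 rpm, dir flips to +; running = +6834.1119
Stage 5 [84T→35T]: ω = 6834.1119×84/35 = 16401.8687 rpm, dir flips to −; running = −16401.8687
Stage 6 [35T→89T]: ω = 16401.8687×35/89 = 6450.1731 rpm, dir flips to +; running = +6450.1731

+6450.1731 rpm (same as input, |ω| = 6450.1731 rpm)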